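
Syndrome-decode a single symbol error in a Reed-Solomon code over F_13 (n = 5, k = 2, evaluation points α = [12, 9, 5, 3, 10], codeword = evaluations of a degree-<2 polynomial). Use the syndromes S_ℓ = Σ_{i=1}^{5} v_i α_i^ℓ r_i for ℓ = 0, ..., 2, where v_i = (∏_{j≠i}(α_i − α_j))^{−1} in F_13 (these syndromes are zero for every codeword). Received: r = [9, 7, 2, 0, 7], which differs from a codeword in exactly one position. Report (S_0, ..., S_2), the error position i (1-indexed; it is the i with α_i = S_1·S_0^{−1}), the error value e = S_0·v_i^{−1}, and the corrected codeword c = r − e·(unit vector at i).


S = (2, 5, 6), error at position 2, error magnitude e = 1, c = [9, 6, 2, 0, 7].

Step 1: column multipliers v_i = (∏_{j≠i}(α_i − α_j))^{−1} mod 13.
  i = 1 (α = 12): (12−9)(12−5)(12−3)(12−10) = 3·7·9·2 = 378 ≡ 1, so v_1 = 1^{−1} = 1 (mod 13).
  i = 2 (α = 9): (9−12)(9−5)(9−3)(9−10) = (−3)·4·6·(−1) = 72 ≡ 7, so v_2 = 7^{−1} = 2 (mod 13).
  i = 3 (α = 5): (5−12)(5−9)(5−3)(5−10) = (−7)·(−4)·2·(−5) = −280 ≡ 6, so v_3 = 6^{−1} = 11 (mod 13).
  i = 4 (α = 3): (3−12)(3−9)(3−5)(3−10) = (−9)·(−6)·(−2)·(−7) = 756 ≡ 2, so v_4 = 2^{−1} = 7 (mod 13).
  i = 5 (α = 10): (10−12)(10−9)(10−5)(10−3) = (−2)·1·5·7 = −70 ≡ 8, so v_5 = 8^{−1} = 5 (mod 13).
  v = [1, 2, 11, 7, 5].
Step 2: syndromes of r = [9, 7, 2, 0, 7] (all sums mod 13).
  S_0 = Σ v_i r_i = 1·9 + 2·7 + 11·2 + 7·0 + 5·7 = 80 ≡ 2.
  S_1 = Σ v_i α_i r_i = 1·12·9 + 2·9·7 + 11·5·2 + 7·3·0 + 5·10·7 = 694 ≡ 5.
  α_i^2 mod 13 = [1, 3, 12, 9, 9].
  S_2 = Σ v_i α_i^2 r_i = 1·1·9 + 2·3·7 + 11·12·2 + 7·9·0 + 5·9·7 = 630 ≡ 6.
  S = (2, 5, 6) ≠ 0, so r is not a codeword (an error is present).
Step 3: locate the error. For a single error e at position i, S_ℓ = v_i·e·α_i^ℓ, so α_err = S_1/S_0.
  S_0^{−1} = 2^{−1} = 7 (mod 13), so α_err = 5·7 = 35 ≡ 9 = α_2. Error position i = 2.
  Consistency check: S_2/S_1 = 6·8 = 48 ≡ 9 = α_err ✓ (single-error assumption holds).
Step 4: error magnitude e = S_0/v_2 = S_0·∏_{j≠2}(α_2 − α_j) = 2·7 = 14 ≡ 1 (mod 13).
Step 5: correct position 2: c_2 = r_2 − e = 7 − 1 ≡ 6 (mod 13). Hence c = [9, 6, 2, 0, 7].
  Check: interpolating c through the α_i gives m(x) = 10 + 1·x (degree < 2) with m(α_i) = c_i for every i, so c is indeed a codeword.


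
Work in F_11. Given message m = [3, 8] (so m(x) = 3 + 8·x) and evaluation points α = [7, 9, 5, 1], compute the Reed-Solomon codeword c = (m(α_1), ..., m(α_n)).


c = [4, 9, 10, 0]

Message polynomial: m(x) = 3 + 8·x (mod 11).
For each evaluation point α_i, compute m(α_i) mod 11:
  α_1 = 7: Horner steps 8 → 4, so m(7) = 4.
  α_2 = 9: Horner steps 8 → 9, so m(9) = 9.
  α_3 = 5: Horner steps 8 → 10, so m(5) = 10.
  α_4 = 1: Horner steps 8 → 0, so m(1) = 0.
Codeword c = [4, 9, 10, 0] ∈ F_11^4.


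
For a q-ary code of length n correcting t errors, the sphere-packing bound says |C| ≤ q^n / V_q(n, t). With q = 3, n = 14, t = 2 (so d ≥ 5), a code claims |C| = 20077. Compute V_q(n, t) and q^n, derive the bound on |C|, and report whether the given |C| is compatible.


V_q(n, t) = 393, q^n = 4782969, Hamming bound = 12170, |C| = 20077 > bound (violated).

Step 1: Compute V_q(n, t) = Σ_{j=0}^2 C(n, j) (q−1)^j.
  j = 0: C(14,0)·(2)^0 = 1·1 = 1.
  j = 1: C(14,1)·(2)^1 = 14·2 = 28.
  j = 2: C(14,2)·(2)^2 = 91·4 = 364.
  V_q(n, t) = 1 + 28 + 364 = 393.
Step 2: q^n = 3^14 = 4782969.
Step 3: Hamming bound ⌊q^n / V_q(n,t)⌋ = ⌊4782969/393⌋ = 12170.
Step 4: Compare |C| = 20077 to 12170: violated.
The claimed |C| lies above the Hamming bound, so no 3-ary code of length 14 with d ≥ 5 can have 20077 codewords.


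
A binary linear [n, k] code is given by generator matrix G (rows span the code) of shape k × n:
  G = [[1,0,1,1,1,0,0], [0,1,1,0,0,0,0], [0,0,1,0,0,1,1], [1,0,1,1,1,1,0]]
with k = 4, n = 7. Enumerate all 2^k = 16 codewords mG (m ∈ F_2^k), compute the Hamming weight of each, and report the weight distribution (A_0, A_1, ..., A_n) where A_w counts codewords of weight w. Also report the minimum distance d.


Weight distribution: A_0 = 1, A_1 = 1, A_2 = 3, A_3 = 3, A_4 = 3, A_5 = 3, A_6 = 1, A_7 = 1. Minimum distance d = 1.

Enumerate all 2^4 = 16 messages m ∈ F_2^4.
For each, compute codeword c = mG in F_2^7, then tally its weight.
  m = 0000 → c = 0000000, weight = 0.
  m = 1000 → c = 1011100, weight = 4.
  m = 0100 → c = 0110000, weight = 2.
  m = 1100 → c = 1101100, weight = 4.
  m = 0010 → c = 0010011, weight = 3.
  m = 1010 → c = 1001111, weight = 5.
  m = 0110 → c = 0100011, weight = 3.
  m = 1110 → c = 1111111, weight = 7.
  m = 0001 → c = 1011110, weight = 5.
  m = 1001 → c = 0000010, weight = 1.
  m = 0101 → c = 1101110, weight = 5.
  m = 1101 → c = 0110010, weight = 3.
  m = 0011 → c = 1001101, weight = 4.
  m = 1011 → c = 0010001, weight = 2.
  m = 0111 → c = 1111101, weight = 6.
  m = 1111 → c = 0100001, weight = 2.
Tally weights:
  weight 0: 1 codewords.
  weight 1: 1 codewords.
  weight 2: 3 codewords.
  weight 3: 3 codewords.
  weight 4: 3 codewords.
  weight 5: 3 codewords.
  weight 6: 1 codewords.
  weight 7: 1 codewords.
Minimum distance d = smallest w > 0 with A_w > 0 = 1.
Sanity: Σ A_w = 16 = 2^4 = 16 ✓.


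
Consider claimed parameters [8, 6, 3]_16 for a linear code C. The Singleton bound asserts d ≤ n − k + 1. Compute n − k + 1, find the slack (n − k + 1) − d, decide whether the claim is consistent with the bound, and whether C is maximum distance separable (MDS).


Singleton RHS = n − k + 1 = 3, slack = 0, bound satisfied, MDS.

Singleton bound: d ≤ n − k + 1.
Here n = 8, k = 6, so n − k + 1 = 3.
Given d = 3, check d ≤ 3: YES.
Slack = (n − k + 1) − d = 0.
The code is MDS (slack = 0).
Description: the claimed parameters are [8, 6, 3]_16; such a code would be MDS (meets Singleton bound).


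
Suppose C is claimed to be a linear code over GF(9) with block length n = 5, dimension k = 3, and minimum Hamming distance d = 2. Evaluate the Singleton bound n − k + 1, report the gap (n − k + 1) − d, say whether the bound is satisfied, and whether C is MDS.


Singleton RHS = n − k + 1 = 3, slack = 1, bound satisfied, not MDS.

Singleton bound: d ≤ n − k + 1.
Here n = 5, k = 3, so n − k + 1 = 3.
Given d = 2, check d ≤ 3: YES.
Slack = (n − k + 1) − d = 1.
The code is NOT MDS (slack = 1 > 0).
Description: the claimed parameters are [5, 3, 2]_9; such a code would be non-MDS.


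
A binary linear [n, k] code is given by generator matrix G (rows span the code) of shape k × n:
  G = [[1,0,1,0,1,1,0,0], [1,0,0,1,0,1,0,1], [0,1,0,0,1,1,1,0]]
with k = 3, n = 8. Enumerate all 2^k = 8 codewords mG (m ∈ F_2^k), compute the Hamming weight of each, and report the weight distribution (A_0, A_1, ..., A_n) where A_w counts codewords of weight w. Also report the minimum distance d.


Weight distribution: A_0 = 1, A_4 = 5, A_6 = 2. Minimum distance d = 4.

Enumerate all 2^3 = 8 messages m ∈ F_2^3.
For each, compute codeword c = mG in F_2^8, then tally its weight.
  m = 000 → c = 00000000, weight = 0.
  m = 100 → c = 10101100, weight = 4.
  m = 010 → c = 10010101, weight = 4.
  m = 110 → c = 00111001, weight = 4.
  m = 001 → c = 01001110, weight = 4.
  m = 101 → c = 11100010, weight = 4.
  m = 011 → c = 11011011, weight = 6.
  m = 111 → c = 01110111, weight = 6.
Tally weights:
  weight 0: 1 codewords.
  weight 4: 5 codewords.
  weight 6: 2 codewords.
Minimum distance d = smallest w > 0 with A_w > 0 = 4.
Sanity: Σ A_w = 8 = 2^3 = 8 ✓.


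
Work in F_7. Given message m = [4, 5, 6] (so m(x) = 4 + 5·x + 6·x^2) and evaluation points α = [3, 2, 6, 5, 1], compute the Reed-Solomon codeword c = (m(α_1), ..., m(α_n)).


c = [3, 3, 5, 4, 1]

Message polynomial: m(x) = 4 + 5·x + 6·x^2 (mod 7).
For each evaluation point α_i, compute m(α_i) mod 7:
  α_1 = 3: Horner steps 6 → 2 → 3, so m(3) = 3.
  α_2 = 2: Horner steps 6 → 3 → 3, so m(2) = 3.
  α_3 = 6: Horner steps 6 → 6 → 5, so m(6) = 5.
  α_4 = 5: Horner steps 6 → 0 → 4, so m(5) = 4.
  α_5 = 1: Horner steps 6 → 4 → 1, so m(1) = 1.
Codeword c = [3, 3, 5, 4, 1] ∈ F_7^5.


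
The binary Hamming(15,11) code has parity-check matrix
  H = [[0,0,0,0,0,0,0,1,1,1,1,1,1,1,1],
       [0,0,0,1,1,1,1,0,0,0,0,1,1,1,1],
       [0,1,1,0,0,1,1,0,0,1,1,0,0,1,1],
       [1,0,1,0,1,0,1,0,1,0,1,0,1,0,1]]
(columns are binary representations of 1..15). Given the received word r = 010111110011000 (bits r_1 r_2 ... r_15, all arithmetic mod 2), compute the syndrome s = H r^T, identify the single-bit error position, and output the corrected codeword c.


s = (1, 1, 0, 1)^T, error position = 13, corrected codeword c = 010111110011100

Compute s = H r^T mod 2 one row at a time:
  s_1 = 1 + 0 + 0 + 1 + 1 + 0 + 0 + 0 = 3 ≡ 1 (mod 2).
  s_2 = 1 + 1 + 1 + 1 + 1 + 0 + 0 + 0 = 5 ≡ 1 (mod 2).
  s_3 = 1 + 0 + 1 + 1 + 0 + 1 + 0 + 0 = 4 ≡ 0 (mod 2).
  s_4 = 0 + 0 + 1 + 1 + 0 + 1 + 0 + 0 = 3 ≡ 1 (mod 2).
s = (1, 1, 0, 1)^T — this equals column 13 of H (binary 1101), so error is at position 13.
Correct: flip bit 13 of r = 010111110011000 to get c = 010111110011100.


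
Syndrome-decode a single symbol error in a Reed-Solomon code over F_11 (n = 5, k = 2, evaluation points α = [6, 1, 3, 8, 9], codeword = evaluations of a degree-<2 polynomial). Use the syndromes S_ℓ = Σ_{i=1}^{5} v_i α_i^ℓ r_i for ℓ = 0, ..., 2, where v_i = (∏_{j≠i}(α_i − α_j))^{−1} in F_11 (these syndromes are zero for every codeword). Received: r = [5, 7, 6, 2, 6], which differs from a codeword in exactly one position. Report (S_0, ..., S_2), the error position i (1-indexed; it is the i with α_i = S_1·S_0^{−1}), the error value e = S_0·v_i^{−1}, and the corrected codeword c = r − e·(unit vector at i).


S = (5, 4, 1), error at position 3, error magnitude e = 2, c = [5, 7, 4, 2, 6].

Step 1: column multipliers v_i = (∏_{j≠i}(α_i − α_j))^{−1} mod 11.
  i = 1 (α = 6): (6−1)(6−3)(6−8)(6−9) = 5·3·(−2)·(−3) = 90 ≡ 2, so v_1 = 2^{−1} = 6 (mod 11).
  i = 2 (α = 1): (1−6)(1−3)(1−8)(1−9) = (−5)·(−2)·(−7)·(−8) = 560 ≡ 10, so v_2 = 10^{−1} = 10 (mod 11).
  i = 3 (α = 3): (3−6)(3−1)(3−8)(3−9) = (−3)·2·(−5)·(−6) = −180 ≡ 7, so v_3 = 7^{−1} = 8 (mod 11).
  i = 4 (α = 8): (8−6)(8−1)(8−3)(8−9) = 2·7·5·(−1) = −70 ≡ 7, so v_4 = 7^{−1} = 8 (mod 11).
  i = 5 (α = 9): (9−6)(9−1)(9−3)(9−8) = 3·8·6·1 = 144 ≡ 1, so v_5 = 1^{−1} = 1 (mod 11).
  v = [6, 10, 8, 8, 1].
Step 2: syndromes of r = [5, 7, 6, 2, 6] (all sums mod 11).
  S_0 = Σ v_i r_i = 6·5 + 10·7 + 8·6 + 8·2 + 1·6 = 170 ≡ 5.
  S_1 = Σ v_i α_i r_i = 6·6·5 + 10·1·7 + 8·3·6 + 8·8·2 + 1·9·6 = 576 ≡ 4.
  α_i^2 mod 11 = [3, 1, 9, 9, 4].
  S_2 = Σ v_i α_i^2 r_i = 6·3·5 + 10·1·7 + 8·9·6 + 8·9·2 + 1·4·6 = 760 ≡ 1.
  S = (5, 4, 1) ≠ 0, so r is not a codeword (an error is present).
Step 3: locate the error. For a single error e at position i, S_ℓ = v_i·e·α_i^ℓ, so α_err = S_1/S_0.
  S_0^{−1} = 5^{−1} = 9 (mod 11), so α_err = 4·9 = 36 ≡ 3 = α_3. Error position i = 3.
  Consistency check: S_2/S_1 = 1·3 = 3 ≡ 3 = α_err ✓ (single-error assumption holds).
Step 4: error magnitude e = S_0/v_3 = S_0·∏_{j≠3}(α_3 − α_j) = 5·7 = 35 ≡ 2 (mod 11).
Step 5: correct position 3: c_3 = r_3 − e = 6 − 2 ≡ 4 (mod 11). Hence c = [5, 7, 4, 2, 6].
  Check: interpolating c through the α_i gives m(x) = 3 + 4·x (degree < 2) with m(α_i) = c_i for every i, so c is indeed a codeword.


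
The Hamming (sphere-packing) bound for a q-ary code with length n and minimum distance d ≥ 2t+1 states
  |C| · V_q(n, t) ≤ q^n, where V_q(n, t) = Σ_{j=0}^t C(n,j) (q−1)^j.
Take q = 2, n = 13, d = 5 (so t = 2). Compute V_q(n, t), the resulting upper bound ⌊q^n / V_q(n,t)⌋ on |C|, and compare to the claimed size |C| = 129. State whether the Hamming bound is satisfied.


V_q(n, t) = 92, q^n = 8192, Hamming bound = 89, |C| = 129 > bound (violated).

Step 1: Compute V_q(n, t) = Σ_{j=0}^2 C(n, j) (q−1)^j.
  j = 0: C(13,0)·(1)^0 = 1·1 = 1.
  j = 1: C(13,1)·(1)^1 = 13·1 = 13.
  j = 2: C(13,2)·(1)^2 = 78·1 = 78.
  V_q(n, t) = 1 + 13 + 78 = 92.
Step 2: q^n = 2^13 = 8192.
Step 3: Hamming bound ⌊q^n / V_q(n,t)⌋ = ⌊8192/92⌋ = 89.
Step 4: Compare |C| = 129 to 89: violated.
The claimed |C| lies above the Hamming bound, so no 2-ary code of length 13 with d ≥ 5 can have 129 codewords.


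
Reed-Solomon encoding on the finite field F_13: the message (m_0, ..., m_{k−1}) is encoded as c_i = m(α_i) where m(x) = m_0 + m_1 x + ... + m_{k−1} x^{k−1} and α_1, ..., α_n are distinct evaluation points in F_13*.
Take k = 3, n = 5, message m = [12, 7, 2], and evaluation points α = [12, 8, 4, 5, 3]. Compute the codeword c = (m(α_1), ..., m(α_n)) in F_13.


c = [7, 1, 7, 6, 12]

Message polynomial: m(x) = 12 + 7·x + 2·x^2 (mod 13).
For each evaluation point α_i, compute m(α_i) mod 13:
  α_1 = 12: Horner steps 2 → 5 → 7, so m(12) = 7.
  α_2 = 8: Horner steps 2 → 10 → 1, so m(8) = 1.
  α_3 = 4: Horner steps 2 → 2 → 7, so m(4) = 7.
  α_4 = 5: Horner steps 2 → 4 → 6, so m(5) = 6.
  α_5 = 3: Horner steps 2 → 0 → 12, so m(3) = 12.
Codeword c = [7, 1, 7, 6, 12] ∈ F_13^5.


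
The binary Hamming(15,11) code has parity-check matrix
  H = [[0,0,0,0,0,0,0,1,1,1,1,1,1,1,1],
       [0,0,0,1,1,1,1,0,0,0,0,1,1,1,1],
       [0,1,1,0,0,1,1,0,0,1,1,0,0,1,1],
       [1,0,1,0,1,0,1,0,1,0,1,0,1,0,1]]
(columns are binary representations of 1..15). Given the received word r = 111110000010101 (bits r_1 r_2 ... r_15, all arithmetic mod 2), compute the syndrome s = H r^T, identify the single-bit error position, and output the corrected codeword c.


s = (1, 0, 0, 0)^T, error position = 8, corrected codeword c = 111110010010101

Compute s = H r^T mod 2 one row at a time:
  s_1 = 0 + 0 + 0 + 1 + 0 + 1 + 0 + 1 = 3 ≡ 1 (mod 2).
  s_2 = 1 + 1 + 0 + 0 + 0 + 1 + 0 + 1 = 4 ≡ 0 (mod 2).
  s_3 = 1 + 1 + 0 + 0 + 0 + 1 + 0 + 1 = 4 ≡ 0 (mod 2).
  s_4 = 1 + 1 + 1 + 0 + 0 + 1 + 1 + 1 = 6 ≡ 0 (mod 2).
s = (1, 0, 0, 0)^T — this equals column 8 of H (binary 1000), so error is at position 8.
Correct: flip bit 8 of r = 111110000010101 to get c = 111110010010101.


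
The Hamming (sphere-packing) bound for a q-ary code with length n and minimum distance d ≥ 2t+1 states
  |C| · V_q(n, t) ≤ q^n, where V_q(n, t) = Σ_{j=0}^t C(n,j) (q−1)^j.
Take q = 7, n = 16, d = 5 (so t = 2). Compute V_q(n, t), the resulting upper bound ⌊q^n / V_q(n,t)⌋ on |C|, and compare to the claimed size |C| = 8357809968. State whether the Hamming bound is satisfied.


V_q(n, t) = 4417, q^n = 33232930569601, Hamming bound = 7523869270, |C| = 8357809968 > bound (violated).

Step 1: Compute V_q(n, t) = Σ_{j=0}^2 C(n, j) (q−1)^j.
  j = 0: C(16,0)·(6)^0 = 1·1 = 1.
  j = 1: C(16,1)·(6)^1 = 16·6 = 96.
  j = 2: C(16,2)·(6)^2 = 120·36 = 4320.
  V_q(n, t) = 1 + 96 + 4320 = 4417.
Step 2: q^n = 7^16 = 33232930569601.
Step 3: Hamming bound ⌊q^n / V_q(n,t)⌋ = ⌊33232930569601/4417⌋ = 7523869270.
Step 4: Compare |C| = 8357809968 to 7523869270: violated.
The claimed |C| lies above the Hamming bound, so no 7-ary code of length 16 with d ≥ 5 can have 8357809968 codewords.


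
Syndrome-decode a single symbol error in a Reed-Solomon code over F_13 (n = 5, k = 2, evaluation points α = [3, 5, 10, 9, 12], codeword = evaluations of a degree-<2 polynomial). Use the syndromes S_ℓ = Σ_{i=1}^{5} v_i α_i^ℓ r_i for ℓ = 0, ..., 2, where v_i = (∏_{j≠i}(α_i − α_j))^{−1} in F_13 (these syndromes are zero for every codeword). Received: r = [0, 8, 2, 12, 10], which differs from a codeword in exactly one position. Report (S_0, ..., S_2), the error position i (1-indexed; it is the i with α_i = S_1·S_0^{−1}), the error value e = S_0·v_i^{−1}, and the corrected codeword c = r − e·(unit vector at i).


S = (2, 5, 6), error at position 4, error magnitude e = 1, c = [0, 8, 2, 11, 10].

Step 1: column multipliers v_i = (∏_{j≠i}(α_i − α_j))^{−1} mod 13.
  i = 1 (α = 3): (3−5)(3−10)(3−9)(3−12) = (−2)·(−7)·(−6)·(−9) = 756 ≡ 2, so v_1 = 2^{−1} = 7 (mod 13).
  i = 2 (α = 5): (5−3)(5−10)(5−9)(5−12) = 2·(−5)·(−4)·(−7) = −280 ≡ 6, so v_2 = 6^{−1} = 11 (mod 13).
  i = 3 (α = 10): (10−3)(10−5)(10−9)(10−12) = 7·5·1·(−2) = −70 ≡ 8, so v_3 = 8^{−1} = 5 (mod 13).
  i = 4 (α = 9): (9−3)(9−5)(9−10)(9−12) = 6·4·(−1)·(−3) = 72 ≡ 7, so v_4 = 7^{−1} = 2 (mod 13).
  i = 5 (α = 12): (12−3)(12−5)(12−10)(12−9) = 9·7·2·3 = 378 ≡ 1, so v_5 = 1^{−1} = 1 (mod 13).
  v = [7, 11, 5, 2, 1].
Step 2: syndromes of r = [0, 8, 2, 12, 10] (all sums mod 13).
  S_0 = Σ v_i r_i = 7·0 + 11·8 + 5·2 + 2·12 + 1·10 = 132 ≡ 2.
  S_1 = Σ v_i α_i r_i = 7·3·0 + 11·5·8 + 5·10·2 + 2·9·12 + 1·12·10 = 876 ≡ 5.
  α_i^2 mod 13 = [9, 12, 9, 3, 1].
  S_2 = Σ v_i α_i^2 r_i = 7·9·0 + 11·12·8 + 5·9·2 + 2·3·12 + 1·1·10 = 1228 ≡ 6.
  S = (2, 5, 6) ≠ 0, so r is not a codeword (an error is present).
Step 3: locate the error. For a single error e at position i, S_ℓ = v_i·e·α_i^ℓ, so α_err = S_1/S_0.
  S_0^{−1} = 2^{−1} = 7 (mod 13), so α_err = 5·7 = 35 ≡ 9 = α_4. Error position i = 4.
  Consistency check: S_2/S_1 = 6·8 = 48 ≡ 9 = α_err ✓ (single-error assumption holds).
Step 4: error magnitude e = S_0/v_4 = S_0·∏_{j≠4}(α_4 − α_j) = 2·7 = 14 ≡ 1 (mod 13).
Step 5: correct position 4: c_4 = r_4 − e = 12 − 1 ≡ 11 (mod 13). Hence c = [0, 8, 2, 11, 10].
  Check: interpolating c through the α_i gives m(x) = 1 + 4·x (degree < 2) with m(α_i) = c_i for every i, so c is indeed a codeword.


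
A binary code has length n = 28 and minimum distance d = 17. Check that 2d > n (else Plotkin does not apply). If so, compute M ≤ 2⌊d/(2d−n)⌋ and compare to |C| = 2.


Plotkin bound M ≤ 4; given |C| = 2 ≤ bound (satisfied).

Check applicability: 2d = 34, n = 28.
2d − n = 6 > 0, so Plotkin applies.
Compute d/(2d−n) = 17/6 ≈ 2.8333.
⌊d/(2d−n)⌋ = 2.
Plotkin bound: M ≤ 2·2 = 4.
Given |C| = 2, check: satisfied.
This |C| is below the Plotkin bound.


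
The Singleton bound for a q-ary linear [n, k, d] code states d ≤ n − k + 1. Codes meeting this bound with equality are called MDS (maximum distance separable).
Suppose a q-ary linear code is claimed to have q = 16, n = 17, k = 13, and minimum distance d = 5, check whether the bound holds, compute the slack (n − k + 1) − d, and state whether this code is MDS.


Singleton RHS = n − k + 1 = 5, slack = 0, bound satisfied, MDS.

Singleton bound: d ≤ n − k + 1.
Here n = 17, k = 13, so n − k + 1 = 5.
Given d = 5, check d ≤ 5: YES.
Slack = (n − k + 1) − d = 0.
The code is MDS (slack = 0).
Description: the claimed parameters are [17, 13, 5]_16; such a code would be MDS (meets Singleton bound).


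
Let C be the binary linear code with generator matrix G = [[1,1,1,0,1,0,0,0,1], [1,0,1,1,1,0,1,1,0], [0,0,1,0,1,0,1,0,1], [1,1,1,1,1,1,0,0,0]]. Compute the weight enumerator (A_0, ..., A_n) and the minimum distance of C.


Weight distribution: A_0 = 1, A_3 = 3, A_4 = 3, A_5 = 4, A_6 = 4, A_7 = 1. Minimum distance d = 3.

Enumerate all 2^4 = 16 messages m ∈ F_2^4.
For each, compute codeword c = mG in F_2^9, then tally its weight.
  m = 0000 → c = 000000000, weight = 0.
  m = 1000 → c = 111010001, weight = 5.
  m = 0100 → c = 101110110, weight = 6.
  m = 1100 → c = 010100111, weight = 5.
  m = 0010 → c = 001010101, weight = 4.
  m = 1010 → c = 110000100, weight = 3.
  m = 0110 → c = 100100011, weight = 4.
  m = 1110 → c = 011110010, weight = 5.
  m = 0001 → c = 111111000, weight = 6.
  m = 1001 → c = 000101001, weight = 3.
  m = 0101 → c = 010001110, weight = 4.
  m = 1101 → c = 101011111, weight = 7.
  m = 0011 → c = 110101101, weight = 6.
  m = 1011 → c = 001111100, weight = 5.
  m = 0111 → c = 011011011, weight = 6.
  m = 1111 → c = 100001010, weight = 3.
Tally weights:
  weight 0: 1 codewords.
  weight 3: 3 codewords.
  weight 4: 3 codewords.
  weight 5: 4 codewords.
  weight 6: 4 codewords.
  weight 7: 1 codewords.
Minimum distance d = smallest w > 0 with A_w > 0 = 3.
Sanity: Σ A_w = 16 = 2^4 = 16 ✓.


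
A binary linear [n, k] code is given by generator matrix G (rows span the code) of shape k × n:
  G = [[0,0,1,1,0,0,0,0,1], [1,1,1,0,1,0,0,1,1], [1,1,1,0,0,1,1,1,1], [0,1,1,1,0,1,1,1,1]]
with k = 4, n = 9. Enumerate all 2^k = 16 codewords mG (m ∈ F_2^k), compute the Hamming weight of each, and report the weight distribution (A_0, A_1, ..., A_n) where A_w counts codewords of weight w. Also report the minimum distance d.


Weight distribution: A_0 = 1, A_2 = 1, A_3 = 4, A_4 = 1, A_5 = 2, A_6 = 5, A_7 = 2. Minimum distance d = 2.

Enumerate all 2^4 = 16 messages m ∈ F_2^4.
For each, compute codeword c = mG in F_2^9, then tally its weight.
  m = 0000 → c = 000000000, weight = 0.
  m = 1000 → c = 001100001, weight = 3.
  m = 0100 → c = 111010011, weight = 6.
  m = 1100 → c = 110110010, weight = 5.
  m = 0010 → c = 111001111, weight = 7.
  m = 1010 → c = 110101110, weight = 6.
  m = 0110 → c = 000011100, weight = 3.
  m = 1110 → c = 001111101, weight = 6.
  m = 0001 → c = 011101111, weight = 7.
  m = 1001 → c = 010001110, weight = 4.
  m = 0101 → c = 100111100, weight = 5.
  m = 1101 → c = 101011101, weight = 6.
  m = 0011 → c = 100100000, weight = 2.
  m = 1011 → c = 101000001, weight = 3.
  m = 0111 → c = 011110011, weight = 6.
  m = 1111 → c = 010010010, weight = 3.
Tally weights:
  weight 0: 1 codewords.
  weight 2: 1 codewords.
  weight 3: 4 codewords.
  weight 4: 1 codewords.
  weight 5: 2 codewords.
  weight 6: 5 codewords.
  weight 7: 2 codewords.
Minimum distance d = smallest w > 0 with A_w > 0 = 2.
Sanity: Σ A_w = 16 = 2^4 = 16 ✓.


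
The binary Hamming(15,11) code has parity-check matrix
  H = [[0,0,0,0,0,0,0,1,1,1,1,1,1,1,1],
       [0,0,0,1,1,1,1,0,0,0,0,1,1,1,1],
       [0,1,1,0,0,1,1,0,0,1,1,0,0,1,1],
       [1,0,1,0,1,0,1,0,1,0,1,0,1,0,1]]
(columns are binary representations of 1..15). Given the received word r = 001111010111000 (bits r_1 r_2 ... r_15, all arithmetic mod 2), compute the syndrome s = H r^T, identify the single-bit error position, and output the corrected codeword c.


s = (0, 0, 0, 1)^T, error position = 1, corrected codeword c = 101111010111000

Compute s = H r^T mod 2 one row at a time:
  s_1 = 1 + 0 + 1 + 1 + 1 + 0 + 0 + 0 = 4 ≡ 0 (mod 2).
  s_2 = 1 + 1 + 1 + 0 + 1 + 0 + 0 + 0 = 4 ≡ 0 (mod 2).
  s_3 = 0 + 1 + 1 + 0 + 1 + 1 + 0 + 0 = 4 ≡ 0 (mod 2).
  s_4 = 0 + 1 + 1 + 0 + 0 + 1 + 0 + 0 = 3 ≡ 1 (mod 2).
s = (0, 0, 0, 1)^T — this equals column 1 of H (binary 0001), so error is at position 1.
Correct: flip bit 1 of r = 001111010111000 to get c = 101111010111000.


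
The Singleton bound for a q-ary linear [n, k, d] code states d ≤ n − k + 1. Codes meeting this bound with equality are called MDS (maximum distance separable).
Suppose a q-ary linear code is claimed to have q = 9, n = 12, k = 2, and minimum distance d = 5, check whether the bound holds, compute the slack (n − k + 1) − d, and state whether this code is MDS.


Singleton RHS = n − k + 1 = 11, slack = 6, bound satisfied, not MDS.

Singleton bound: d ≤ n − k + 1.
Here n = 12, k = 2, so n − k + 1 = 11.
Given d = 5, check d ≤ 11: YES.
Slack = (n − k + 1) − d = 6.
The code is NOT MDS (slack = 6 > 0).
Description: the claimed parameters are [12, 2, 5]_9; such a code would be non-MDS.


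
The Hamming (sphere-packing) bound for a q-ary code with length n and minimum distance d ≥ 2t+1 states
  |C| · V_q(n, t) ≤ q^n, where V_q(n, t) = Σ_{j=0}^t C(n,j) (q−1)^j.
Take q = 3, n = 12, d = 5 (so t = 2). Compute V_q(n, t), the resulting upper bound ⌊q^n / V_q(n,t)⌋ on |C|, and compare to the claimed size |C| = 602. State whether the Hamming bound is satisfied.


V_q(n, t) = 289, q^n = 531441, Hamming bound = 1838, |C| = 602 ≤ bound (satisfied).

Step 1: Compute V_q(n, t) = Σ_{j=0}^2 C(n, j) (q−1)^j.
  j = 0: C(12,0)·(2)^0 = 1·1 = 1.
  j = 1: C(12,1)·(2)^1 = 12·2 = 24.
  j = 2: C(12,2)·(2)^2 = 66·4 = 264.
  V_q(n, t) = 1 + 24 + 264 = 289.
Step 2: q^n = 3^12 = 531441.
Step 3: Hamming bound ⌊q^n / V_q(n,t)⌋ = ⌊531441/289⌋ = 1838.
Step 4: Compare |C| = 602 to 1838: satisfied.
The claimed |C| lies below the Hamming bound.


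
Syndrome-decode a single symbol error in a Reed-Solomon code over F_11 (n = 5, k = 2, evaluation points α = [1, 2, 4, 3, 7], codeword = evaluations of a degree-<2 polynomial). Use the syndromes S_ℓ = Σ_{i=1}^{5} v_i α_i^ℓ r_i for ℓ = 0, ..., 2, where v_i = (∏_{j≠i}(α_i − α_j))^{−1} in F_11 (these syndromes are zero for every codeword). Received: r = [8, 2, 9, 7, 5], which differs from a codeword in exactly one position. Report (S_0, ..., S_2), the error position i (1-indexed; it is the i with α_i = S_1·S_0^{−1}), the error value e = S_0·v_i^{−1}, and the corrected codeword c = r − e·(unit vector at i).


S = (2, 8, 10), error at position 3, error magnitude e = 8, c = [8, 2, 1, 7, 5].

Step 1: column multipliers v_i = (∏_{j≠i}(α_i − α_j))^{−1} mod 11.
  i = 1 (α = 1): (1−2)(1−4)(1−3)(1−7) = (−1)·(−3)·(−2)·(−6) = 36 ≡ 3, so v_1 = 3^{−1} = 4 (mod 11).
  i = 2 (α = 2): (2−1)(2−4)(2−3)(2−7) = 1·(−2)·(−1)·(−5) = −10 ≡ 1, so v_2 = 1^{−1} = 1 (mod 11).
  i = 3 (α = 4): (4−1)(4−2)(4−3)(4−7) = 3·2·1·(−3) = −18 ≡ 4, so v_3 = 4^{−1} = 3 (mod 11).
  i = 4 (α = 3): (3−1)(3−2)(3−4)(3−7) = 2·1·(−1)·(−4) = 8 ≡ 8, so v_4 = 8^{−1} = 7 (mod 11).
  i = 5 (α = 7): (7−1)(7−2)(7−4)(7−3) = 6·5·3·4 = 360 ≡ 8, so v_5 = 8^{−1} = 7 (mod 11).
  v = [4, 1, 3, 7, 7].
Step 2: syndromes of r = [8, 2, 9, 7, 5] (all sums mod 11).
  S_0 = Σ v_i r_i = 4·8 + 1·2 + 3·9 + 7·7 + 7·5 = 145 ≡ 2.
  S_1 = Σ v_i α_i r_i = 4·1·8 + 1·2·2 + 3·4·9 + 7·3·7 + 7·7·5 = 536 ≡ 8.
  α_i^2 mod 11 = [1, 4, 5, 9, 5].
  S_2 = Σ v_i α_i^2 r_i = 4·1·8 + 1·4·2 + 3·5·9 + 7·9·7 + 7·5·5 = 791 ≡ 10.
  S = (2, 8, 10) ≠ 0, so r is not a codeword (an error is present).
Step 3: locate the error. For a single error e at position i, S_ℓ = v_i·e·α_i^ℓ, so α_err = S_1/S_0.
  S_0^{−1} = 2^{−1} = 6 (mod 11), so α_err = 8·6 = 48 ≡ 4 = α_3. Error position i = 3.
  Consistency check: S_2/S_1 = 10·7 = 70 ≡ 4 = α_err ✓ (single-error assumption holds).
Step 4: error magnitude e = S_0/v_3 = S_0·∏_{j≠3}(α_3 − α_j) = 2·4 = 8 ≡ 8 (mod 11).
Step 5: correct position 3: c_3 = r_3 − e = 9 − 8 ≡ 1 (mod 11). Hence c = [8, 2, 1, 7, 5].
  Check: interpolating c through the α_i gives m(x) = 3 + 5·x (degree < 2) with m(α_i) = c_i for every i, so c is indeed a codeword.


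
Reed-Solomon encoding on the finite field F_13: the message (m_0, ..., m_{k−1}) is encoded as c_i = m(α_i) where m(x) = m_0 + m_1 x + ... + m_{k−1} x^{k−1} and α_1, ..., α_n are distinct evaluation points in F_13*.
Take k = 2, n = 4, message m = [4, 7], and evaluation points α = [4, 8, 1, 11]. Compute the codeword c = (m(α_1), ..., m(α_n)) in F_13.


c = [6, 8, 11, 3]

Message polynomial: m(x) = 4 + 7·x (mod 13).
For each evaluation point α_i, compute m(α_i) mod 13:
  α_1 = 4: Horner steps 7 → 6, so m(4) = 6.
  α_2 = 8: Horner steps 7 → 8, so m(8) = 8.
  α_3 = 1: Horner steps 7 → 11, so m(1) = 11.
  α_4 = 11: Horner steps 7 → 3, so m(11) = 3.
Codeword c = [6, 8, 11, 3] ∈ F_13^4.


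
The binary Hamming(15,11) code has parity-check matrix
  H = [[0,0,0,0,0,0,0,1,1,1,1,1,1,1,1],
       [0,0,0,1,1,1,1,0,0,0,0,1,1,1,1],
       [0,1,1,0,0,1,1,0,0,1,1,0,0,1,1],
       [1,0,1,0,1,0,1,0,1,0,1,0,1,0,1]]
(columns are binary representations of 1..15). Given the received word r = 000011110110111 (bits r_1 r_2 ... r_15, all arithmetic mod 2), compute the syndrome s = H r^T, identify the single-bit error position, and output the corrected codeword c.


s = (0, 0, 0, 1)^T, error position = 1, corrected codeword c = 100011110110111

Compute s = H r^T mod 2 one row at a time:
  s_1 = 1 + 0 + 1 + 1 + 0 + 1 + 1 + 1 = 6 ≡ 0 (mod 2).
  s_2 = 0 + 1 + 1 + 1 + 0 + 1 + 1 + 1 = 6 ≡ 0 (mod 2).
  s_3 = 0 + 0 + 1 + 1 + 1 + 1 + 1 + 1 = 6 ≡ 0 (mod 2).
  s_4 = 0 + 0 + 1 + 1 + 0 + 1 + 1 + 1 = 5 ≡ 1 (mod 2).
s = (0, 0, 0, 1)^T — this equals column 1 of H (binary 0001), so error is at position 1.
Correct: flip bit 1 of r = 000011110110111 to get c = 100011110110111.


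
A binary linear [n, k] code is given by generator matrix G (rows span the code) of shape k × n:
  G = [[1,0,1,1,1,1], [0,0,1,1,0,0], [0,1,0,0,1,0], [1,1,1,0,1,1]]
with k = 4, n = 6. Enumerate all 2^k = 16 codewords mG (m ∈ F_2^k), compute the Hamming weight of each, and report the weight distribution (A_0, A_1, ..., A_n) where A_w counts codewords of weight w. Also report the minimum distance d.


Weight distribution: A_0 = 1, A_2 = 6, A_3 = 4, A_4 = 1, A_5 = 4. Minimum distance d = 2.

Enumerate all 2^4 = 16 messages m ∈ F_2^4.
For each, compute codeword c = mG in F_2^6, then tally its weight.
  m = 0000 → c = 000000, weight = 0.
  m = 1000 → c = 101111, weight = 5.
  m = 0100 → c = 001100, weight = 2.
  m = 1100 → c = 100011, weight = 3.
  m = 0010 → c = 010010, weight = 2.
  m = 1010 → c = 111101, weight = 5.
  m = 0110 → c = 011110, weight = 4.
  m = 1110 → c = 110001, weight = 3.
  m = 0001 → c = 111011, weight = 5.
  m = 1001 → c = 010100, weight = 2.
  m = 0101 → c = 110111, weight = 5.
  m = 1101 → c = 011000, weight = 2.
  m = 0011 → c = 101001, weight = 3.
  m = 1011 → c = 000110, weight = 2.
  m = 0111 → c = 100101, weight = 3.
  m = 1111 → c = 001010, weight = 2.
Tally weights:
  weight 0: 1 codewords.
  weight 2: 6 codewords.
  weight 3: 4 codewords.
  weight 4: 1 codewords.
  weight 5: 4 codewords.
Minimum distance d = smallest w > 0 with A_w > 0 = 2.
Sanity: Σ A_w = 16 = 2^4 = 16 ✓.


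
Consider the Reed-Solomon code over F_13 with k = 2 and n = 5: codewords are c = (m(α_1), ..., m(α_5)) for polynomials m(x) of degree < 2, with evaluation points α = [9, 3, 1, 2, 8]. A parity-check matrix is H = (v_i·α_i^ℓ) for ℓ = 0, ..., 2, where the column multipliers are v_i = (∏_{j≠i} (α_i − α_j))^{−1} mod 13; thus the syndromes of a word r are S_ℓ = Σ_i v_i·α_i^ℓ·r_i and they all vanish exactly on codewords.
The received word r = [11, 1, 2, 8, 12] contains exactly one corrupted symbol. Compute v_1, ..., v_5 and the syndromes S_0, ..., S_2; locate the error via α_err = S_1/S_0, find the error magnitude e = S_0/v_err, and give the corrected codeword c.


S = (3, 11, 10), error at position 5, error magnitude e = 7, c = [11, 1, 2, 8, 5].

Step 1: column multipliers v_i = (∏_{j≠i}(α_i − α_j))^{−1} mod 13.
  i = 1 (α = 9): (9−3)(9−1)(9−2)(9−8) = 6·8·7·1 = 336 ≡ 11, so v_1 = 11^{−1} = 6 (mod 13).
  i = 2 (α = 3): (3−9)(3−1)(3−2)(3−8) = (−6)·2·1·(−5) = 60 ≡ 8, so v_2 = 8^{−1} = 5 (mod 13).
  i = 3 (α = 1): (1−9)(1−3)(1−2)(1−8) = (−8)·(−2)·(−1)·(−7) = 112 ≡ 8, so v_3 = 8^{−1} = 5 (mod 13).
  i = 4 (α = 2): (2−9)(2−3)(2−1)(2−8) = (−7)·(−1)·1·(−6) = −42 ≡ 10, so v_4 = 10^{−1} = 4 (mod 13).
  i = 5 (α = 8): (8−9)(8−3)(8−1)(8−2) = (−1)·5·7·6 = −210 ≡ 11, so v_5 = 11^{−1} = 6 (mod 13).
  v = [6, 5, 5, 4, 6].
Step 2: syndromes of r = [11, 1, 2, 8, 12] (all sums mod 13).
  S_0 = Σ v_i r_i = 6·11 + 5·1 + 5·2 + 4·8 + 6·12 = 185 ≡ 3.
  S_1 = Σ v_i α_i r_i = 6·9·11 + 5·3·1 + 5·1·2 + 4·2·8 + 6·8·12 = 1259 ≡ 11.
  α_i^2 mod 13 = [3, 9, 1, 4, 12].
  S_2 = Σ v_i α_i^2 r_i = 6·3·11 + 5·9·1 + 5·1·2 + 4·4·8 + 6·12·12 = 1245 ≡ 10.
  S = (3, 11, 10) ≠ 0, so r is not a codeword (an error is present).
Step 3: locate the error. For a single error e at position i, S_ℓ = v_i·e·α_i^ℓ, so α_err = S_1/S_0.
  S_0^{−1} = 3^{−1} = 9 (mod 13), so α_err = 11·9 = 99 ≡ 8 = α_5. Error position i = 5.
  Consistency check: S_2/S_1 = 10·6 = 60 ≡ 8 = α_err ✓ (single-error assumption holds).
Step 4: error magnitude e = S_0/v_5 = S_0·∏_{j≠5}(α_5 − α_j) = 3·11 = 33 ≡ 7 (mod 13).
Step 5: correct position 5: c_5 = r_5 − e = 12 − 7 ≡ 5 (mod 13). Hence c = [11, 1, 2, 8, 5].
  Check: interpolating c through the α_i gives m(x) = 9 + 6·x (degree < 2) with m(α_i) = c_i for every i, so c is indeed a codeword.


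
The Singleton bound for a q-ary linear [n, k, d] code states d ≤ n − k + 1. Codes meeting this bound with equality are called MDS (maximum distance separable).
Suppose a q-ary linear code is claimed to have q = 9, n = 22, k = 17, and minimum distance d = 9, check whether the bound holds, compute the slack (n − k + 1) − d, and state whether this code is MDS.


Singleton RHS = n − k + 1 = 6, slack = -3, bound violated (no such code; not MDS).

Singleton bound: d ≤ n − k + 1.
Here n = 22, k = 17, so n − k + 1 = 6.
Given d = 9, check d ≤ 6: NO.
Slack = (n − k + 1) − d = -3.
The slack is negative: d = 9 exceeds n − k + 1 = 6 by 3, so the Singleton bound is violated and no linear [22, 17, 9]_9 code can exist. In particular it is not MDS (MDS requires d = n − k + 1 exactly).
Description: the claimed parameters are [22, 17, 9]_9; such a code would be impossible (violates the Singleton bound).


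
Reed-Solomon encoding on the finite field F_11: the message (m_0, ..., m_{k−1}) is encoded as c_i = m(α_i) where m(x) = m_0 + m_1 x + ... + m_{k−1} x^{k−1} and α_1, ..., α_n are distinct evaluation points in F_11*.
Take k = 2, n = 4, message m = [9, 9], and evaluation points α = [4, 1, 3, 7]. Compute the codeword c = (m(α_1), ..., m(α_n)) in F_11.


c = [1, 7, 3, 6]

Message polynomial: m(x) = 9 + 9·x (mod 11).
For each evaluation point α_i, compute m(α_i) mod 11:
  α_1 = 4: Horner steps 9 → 1, so m(4) = 1.
  α_2 = 1: Horner steps 9 → 7, so m(1) = 7.
  α_3 = 3: Horner steps 9 → 3, so m(3) = 3.
  α_4 = 7: Horner steps 9 → 6, so m(7) = 6.
Codeword c = [1, 7, 3, 6] ∈ F_11^4.


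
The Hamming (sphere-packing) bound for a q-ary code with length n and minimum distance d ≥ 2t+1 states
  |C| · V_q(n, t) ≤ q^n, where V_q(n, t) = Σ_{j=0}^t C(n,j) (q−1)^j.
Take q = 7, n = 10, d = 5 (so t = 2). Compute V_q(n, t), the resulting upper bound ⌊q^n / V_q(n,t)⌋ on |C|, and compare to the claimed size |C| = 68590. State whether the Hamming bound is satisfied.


V_q(n, t) = 1681, q^n = 282475249, Hamming bound = 168040, |C| = 68590 ≤ bound (satisfied).

Step 1: Compute V_q(n, t) = Σ_{j=0}^2 C(n, j) (q−1)^j.
  j = 0: C(10,0)·(6)^0 = 1·1 = 1.
  j = 1: C(10,1)·(6)^1 = 10·6 = 60.
  j = 2: C(10,2)·(6)^2 = 45·36 = 1620.
  V_q(n, t) = 1 + 60 + 1620 = 1681.
Step 2: q^n = 7^10 = 282475249.
Step 3: Hamming bound ⌊q^n / V_q(n,t)⌋ = ⌊282475249/1681⌋ = 168040.
Step 4: Compare |C| = 68590 to 168040: satisfied.
The claimed |C| lies below the Hamming bound.


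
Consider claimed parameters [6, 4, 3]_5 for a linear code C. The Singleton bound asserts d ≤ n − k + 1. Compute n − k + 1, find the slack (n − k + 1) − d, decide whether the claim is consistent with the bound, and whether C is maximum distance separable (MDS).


Singleton RHS = n − k + 1 = 3, slack = 0, bound satisfied, MDS.

Singleton bound: d ≤ n − k + 1.
Here n = 6, k = 4, so n − k + 1 = 3.
Given d = 3, check d ≤ 3: YES.
Slack = (n − k + 1) − d = 0.
The code is MDS (slack = 0).
Description: the claimed parameters are [6, 4, 3]_5; such a code would be MDS (meets Singleton bound).


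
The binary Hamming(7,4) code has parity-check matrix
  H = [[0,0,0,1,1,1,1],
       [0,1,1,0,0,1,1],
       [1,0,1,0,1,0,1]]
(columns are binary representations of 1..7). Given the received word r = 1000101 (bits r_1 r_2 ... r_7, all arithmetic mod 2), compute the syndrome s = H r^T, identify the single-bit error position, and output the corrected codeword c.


s = (0, 1, 1)^T, error position = 3, corrected codeword c = 1010101

Compute s = H r^T mod 2 one row at a time:
  s_1 = 0 + 1 + 0 + 1 = 2 ≡ 0 (mod 2).
  s_2 = 0 + 0 + 0 + 1 = 1 ≡ 1 (mod 2).
  s_3 = 1 + 0 + 1 + 1 = 3 ≡ 1 (mod 2).
s = (0, 1, 1)^T — this equals column 3 of H (binary 011), so error is at position 3.
Correct: flip bit 3 of r = 1000101 to get c = 1010101.


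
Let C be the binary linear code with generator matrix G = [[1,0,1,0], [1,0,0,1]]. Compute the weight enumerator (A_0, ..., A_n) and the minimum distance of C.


Weight distribution: A_0 = 1, A_2 = 3. Minimum distance d = 2.

Enumerate all 2^2 = 4 messages m ∈ F_2^2.
For each, compute codeword c = mG in F_2^4, then tally its weight.
  m = 00 → c = 0000, weight = 0.
  m = 10 → c = 1010, weight = 2.
  m = 01 → c = 1001, weight = 2.
  m = 11 → c = 0011, weight = 2.
Tally weights:
  weight 0: 1 codewords.
  weight 2: 3 codewords.
Minimum distance d = smallest w > 0 with A_w > 0 = 2.
Sanity: Σ A_w = 4 = 2^2 = 4 ✓.


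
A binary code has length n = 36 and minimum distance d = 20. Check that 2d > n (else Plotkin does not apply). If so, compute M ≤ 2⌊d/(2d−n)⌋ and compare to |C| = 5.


Plotkin bound M ≤ 10; given |C| = 5 ≤ bound (satisfied).

Check applicability: 2d = 40, n = 36.
2d − n = 4 > 0, so Plotkin applies.
Compute d/(2d−n) = 20/4 ≈ 5.0000.
⌊d/(2d−n)⌋ = 5.
Plotkin bound: M ≤ 2·5 = 10.
Given |C| = 5, check: satisfied.
This |C| is below the Plotkin bound.


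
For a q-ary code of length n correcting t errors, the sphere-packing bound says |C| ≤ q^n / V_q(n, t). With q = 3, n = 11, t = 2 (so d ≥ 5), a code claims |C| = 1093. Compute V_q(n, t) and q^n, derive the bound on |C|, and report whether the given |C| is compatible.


V_q(n, t) = 243, q^n = 177147, Hamming bound = 729, |C| = 1093 > bound (violated).

Step 1: Compute V_q(n, t) = Σ_{j=0}^2 C(n, j) (q−1)^j.
  j = 0: C(11,0)·(2)^0 = 1·1 = 1.
  j = 1: C(11,1)·(2)^1 = 11·2 = 22.
  j = 2: C(11,2)·(2)^2 = 55·4 = 220.
  V_q(n, t) = 1 + 22 + 220 = 243.
Step 2: q^n = 3^11 = 177147.
Step 3: Hamming bound ⌊q^n / V_q(n,t)⌋ = ⌊177147/243⌋ = 729.
Step 4: Compare |C| = 1093 to 729: violated.
The claimed |C| lies above the Hamming bound, so no 3-ary code of length 11 with d ≥ 5 can have 1093 codewords.


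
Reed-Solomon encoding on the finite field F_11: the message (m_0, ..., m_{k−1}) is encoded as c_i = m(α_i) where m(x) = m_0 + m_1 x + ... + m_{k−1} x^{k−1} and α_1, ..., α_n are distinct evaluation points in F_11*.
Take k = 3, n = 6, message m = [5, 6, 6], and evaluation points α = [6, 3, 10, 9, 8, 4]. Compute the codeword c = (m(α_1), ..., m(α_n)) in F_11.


c = [4, 0, 5, 6, 8, 4]

Message polynomial: m(x) = 5 + 6·x + 6·x^2 (mod 11).
For each evaluation point α_i, compute m(α_i) mod 11:
  α_1 = 6: Horner steps 6 → 9 → 4, so m(6) = 4.
  α_2 = 3: Horner steps 6 → 2 → 0, so m(3) = 0.
  α_3 = 10: Horner steps 6 → 0 → 5, so m(10) = 5.
  α_4 = 9: Horner steps 6 → 5 → 6, so m(9) = 6.
  α_5 = 8: Horner steps 6 → 10 → 8, so m(8) = 8.
  α_6 = 4: Horner steps 6 → 8 → 4, so m(4) = 4.
Codeword c = [4, 0, 5, 6, 8, 4] ∈ F_11^6.


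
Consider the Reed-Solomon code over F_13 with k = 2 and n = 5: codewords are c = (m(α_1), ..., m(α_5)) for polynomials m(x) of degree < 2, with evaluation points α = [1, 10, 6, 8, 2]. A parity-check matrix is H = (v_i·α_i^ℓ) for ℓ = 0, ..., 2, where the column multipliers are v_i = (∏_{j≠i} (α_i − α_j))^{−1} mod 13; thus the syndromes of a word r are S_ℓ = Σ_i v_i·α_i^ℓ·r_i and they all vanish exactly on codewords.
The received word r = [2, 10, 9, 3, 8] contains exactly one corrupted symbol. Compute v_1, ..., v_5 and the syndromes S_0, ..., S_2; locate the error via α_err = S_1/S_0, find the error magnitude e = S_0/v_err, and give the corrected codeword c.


S = (10, 10, 10), error at position 1, error magnitude e = 4, c = [11, 10, 9, 3, 8].

Step 1: column multipliers v_i = (∏_{j≠i}(α_i − α_j))^{−1} mod 13.
  i = 1 (α = 1): (1−10)(1−6)(1−8)(1−2) = (−9)·(−5)·(−7)·(−1) = 315 ≡ 3, so v_1 = 3^{−1} = 9 (mod 13).
  i = 2 (α = 10): (10−1)(10−6)(10−8)(10−2) = 9·4·2·8 = 576 ≡ 4, so v_2 = 4^{−1} = 10 (mod 13).
  i = 3 (α = 6): (6−1)(6−10)(6−8)(6−2) = 5·(−4)·(−2)·4 = 160 ≡ 4, so v_3 = 4^{−1} = 10 (mod 13).
  i = 4 (α = 8): (8−1)(8−10)(8−6)(8−2) = 7·(−2)·2·6 = −168 ≡ 1, so v_4 = 1^{−1} = 1 (mod 13).
  i = 5 (α = 2): (2−1)(2−10)(2−6)(2−8) = 1·(−8)·(−4)·(−6) = −192 ≡ 3, so v_5 = 3^{−1} = 9 (mod 13).
  v = [9, 10, 10, 1, 9].
Step 2: syndromes of r = [2, 10, 9, 3, 8] (all sums mod 13).
  S_0 = Σ v_i r_i = 9·2 + 10·10 + 10·9 + 1·3 + 9·8 = 283 ≡ 10.
  S_1 = Σ v_i α_i r_i = 9·1·2 + 10·10·10 + 10·6·9 + 1·8·3 + 9·2·8 = 1726 ≡ 10.
  α_i^2 mod 13 = [1, 9, 10, 12, 4].
  S_2 = Σ v_i α_i^2 r_i = 9·1·2 + 10·9·10 + 10·10·9 + 1·12·3 + 9·4·8 = 2142 ≡ 10.
  S = (10, 10, 10) ≠ 0, so r is not a codeword (an error is present).
Step 3: locate the error. For a single error e at position i, S_ℓ = v_i·e·α_i^ℓ, so α_err = S_1/S_0.
  S_0^{−1} = 10^{−1} = 4 (mod 13), so α_err = 10·4 = 40 ≡ 1 = α_1. Error position i = 1.
  Consistency check: S_2/S_1 = 10·4 = 40 ≡ 1 = α_err ✓ (single-error assumption holds).
Step 4: error magnitude e = S_0/v_1 = S_0·∏_{j≠1}(α_1 − α_j) = 10·3 = 30 ≡ 4 (mod 13).
Step 5: correct position 1: c_1 = r_1 − e = 2 − 4 ≡ 11 (mod 13). Hence c = [11, 10, 9, 3, 8].
  Check: interpolating c through the α_i gives m(x) = 1 + 10·x (degree < 2) with m(α_i) = c_i for every i, so c is indeed a codeword.
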